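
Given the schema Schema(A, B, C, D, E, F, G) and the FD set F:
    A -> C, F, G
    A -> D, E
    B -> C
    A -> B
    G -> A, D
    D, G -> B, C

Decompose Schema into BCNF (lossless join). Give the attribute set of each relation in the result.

Candidate keys of the original relation: {A}, {G}.
In {A, B, C, D, E, F, G}, {B} is not a superkey ({B}⁺ restricted to this set is {B, C}), so split on B -> C into {B, C} and {A, B, D, E, F, G}.
{B, C} is in BCNF.
{A, B, D, E, F, G} is in BCNF.

{A, B, D, E, F, G}; {B, C}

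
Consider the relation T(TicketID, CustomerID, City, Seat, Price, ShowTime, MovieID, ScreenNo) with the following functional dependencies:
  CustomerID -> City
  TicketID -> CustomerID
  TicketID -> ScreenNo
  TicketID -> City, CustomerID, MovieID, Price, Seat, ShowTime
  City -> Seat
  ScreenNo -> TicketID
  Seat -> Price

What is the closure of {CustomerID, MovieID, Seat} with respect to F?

{City, CustomerID, MovieID, Price, Seat}

Start with {CustomerID, MovieID, Seat}.
CustomerID -> City applies; add {City} → now {City, CustomerID, MovieID, Seat}.
Seat -> Price applies; add {Price} → now {City, CustomerID, MovieID, Price, Seat}.
No further FD applies.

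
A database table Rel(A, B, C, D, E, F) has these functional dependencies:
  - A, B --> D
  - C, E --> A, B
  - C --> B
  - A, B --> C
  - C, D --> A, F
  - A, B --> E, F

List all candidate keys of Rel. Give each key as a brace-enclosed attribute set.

Closure of {A, B} is {A, B, C, D, E, F}, the whole schema; {A, B} is a candidate key.
Closure of {A, C} is {A, B, C, D, E, F}, the whole schema; {A, C} is a candidate key.
Closure of {C, D} is {A, B, C, D, E, F}, the whole schema; {C, D} is a candidate key.
Closure of {C, E} is {A, B, C, D, E, F}, the whole schema; {C, E} is a candidate key.
These are minimal and exhaustive — every other superkey contains one of them.

{A, B}, {A, C}, {C, D}, {C, E}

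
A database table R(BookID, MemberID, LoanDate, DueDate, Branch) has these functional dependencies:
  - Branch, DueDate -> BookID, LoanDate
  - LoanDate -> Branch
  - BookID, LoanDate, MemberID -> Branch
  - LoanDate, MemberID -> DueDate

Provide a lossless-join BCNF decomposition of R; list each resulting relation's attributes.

{BookID, DueDate, LoanDate}; {Branch, DueDate, MemberID}; {Branch, LoanDate}

Candidate keys of the original relation: {Branch, DueDate, MemberID}, {LoanDate, MemberID}.
In {BookID, Branch, DueDate, LoanDate, MemberID}, {Branch, DueDate} is not a superkey ({Branch, DueDate}⁺ restricted to this set is {BookID, Branch, DueDate, LoanDate}), so split on Branch, DueDate -> BookID, LoanDate into {BookID, Branch, DueDate, LoanDate} and {Branch, DueDate, MemberID}.
In {BookID, Branch, DueDate, LoanDate}, {LoanDate} is not a superkey ({LoanDate}⁺ restricted to this set is {Branch, LoanDate}), so split on LoanDate -> Branch into {Branch, LoanDate} and {BookID, DueDate, LoanDate}.
{Branch, LoanDate}: every determinant is a superkey — BCNF.
{BookID, DueDate, LoanDate}: every determinant is a superkey — BCNF.
{Branch, DueDate, MemberID}: every determinant is a superkey — BCNF.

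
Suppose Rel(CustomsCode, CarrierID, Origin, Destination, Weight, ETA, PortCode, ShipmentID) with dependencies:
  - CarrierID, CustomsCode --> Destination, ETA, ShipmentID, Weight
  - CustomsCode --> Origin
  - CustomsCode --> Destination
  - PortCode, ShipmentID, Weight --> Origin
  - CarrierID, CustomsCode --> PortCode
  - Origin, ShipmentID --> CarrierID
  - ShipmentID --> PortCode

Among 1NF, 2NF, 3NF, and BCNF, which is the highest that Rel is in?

Candidate keys: {CarrierID, CustomsCode}, {CustomsCode, ShipmentID}. Prime attributes: {CarrierID, CustomsCode, ShipmentID}.
For CustomsCode --> Origin we have {CustomsCode}⁺ = {CustomsCode, Destination, Origin}; {CustomsCode} is not a superkey, so BCNF fails.
Because {Origin} is non-prime and the left side of CustomsCode --> Origin is not a superkey, the relation is not in 3NF.
Since {CustomsCode} ⊂ {CarrierID, CustomsCode} and {CustomsCode}⁺ ⊇ {Destination, Origin} with {Destination, Origin} non-prime, there is a partial dependency; 2NF fails.

1NF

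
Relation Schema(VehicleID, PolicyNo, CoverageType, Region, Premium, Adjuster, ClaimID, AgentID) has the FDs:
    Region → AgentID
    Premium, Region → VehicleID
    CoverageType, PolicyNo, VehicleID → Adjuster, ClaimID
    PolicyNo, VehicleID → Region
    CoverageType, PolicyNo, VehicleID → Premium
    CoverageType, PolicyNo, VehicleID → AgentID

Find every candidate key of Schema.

{CoverageType, PolicyNo} never appear on the right of any FD, so every key must include all of them.
{CoverageType, PolicyNo, VehicleID} is a candidate key since {CoverageType, PolicyNo, VehicleID}⁺ = {Adjuster, AgentID, ClaimID, CoverageType, PolicyNo, Premium, Region, VehicleID} covers every attribute.
{CoverageType, PolicyNo, Premium, Region} is a candidate key since {CoverageType, PolicyNo, Premium, Region}⁺ = {Adjuster, AgentID, ClaimID, CoverageType, PolicyNo, Premium, Region, VehicleID} covers every attribute.
No proper subset of any of these is a key, and no other minimal superkey exists.

{CoverageType, PolicyNo, Premium, Region}, {CoverageType, PolicyNo, VehicleID}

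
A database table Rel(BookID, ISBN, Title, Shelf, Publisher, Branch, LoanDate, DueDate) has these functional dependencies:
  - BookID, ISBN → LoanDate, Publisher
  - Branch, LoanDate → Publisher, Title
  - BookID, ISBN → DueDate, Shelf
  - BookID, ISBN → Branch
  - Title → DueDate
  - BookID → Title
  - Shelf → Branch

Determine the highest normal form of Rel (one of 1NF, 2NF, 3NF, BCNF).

1NF

Candidate key: {BookID, ISBN}. Prime attributes: {BookID, ISBN}.
Branch, LoanDate → Publisher, Title: {Branch, LoanDate}⁺ = {Branch, DueDate, LoanDate, Publisher, Title}, which is not all of the attributes, so the left side is not a superkey — BCNF is violated.
Because {Publisher, Title} are non-prime and the left side of Branch, LoanDate → Publisher, Title is not a superkey, the relation is not in 3NF.
{BookID} is a proper subset of the key {BookID, ISBN}, and {BookID}⁺ contains the non-prime attributes {DueDate, Title} — a partial dependency, so 2NF is violated.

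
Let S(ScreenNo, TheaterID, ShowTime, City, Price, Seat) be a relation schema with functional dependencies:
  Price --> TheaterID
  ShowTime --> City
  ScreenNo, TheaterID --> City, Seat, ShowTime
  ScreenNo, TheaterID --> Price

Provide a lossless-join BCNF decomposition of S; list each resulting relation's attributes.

Candidate keys of the original relation: {Price, ScreenNo}, {ScreenNo, TheaterID}.
Within {City, Price, ScreenNo, Seat, ShowTime, TheaterID}: {Price}⁺ ∩ {City, Price, ScreenNo, Seat, ShowTime, TheaterID} = {Price, TheaterID}, not the whole set, so Price --> TheaterID violates BCNF; decompose into {Price, TheaterID} and {City, Price, ScreenNo, Seat, ShowTime}.
{Price, TheaterID} has no BCNF violation.
Within {City, Price, ScreenNo, Seat, ShowTime}: {ShowTime}⁺ ∩ {City, Price, ScreenNo, Seat, ShowTime} = {City, ShowTime}, not the whole set, so ShowTime --> City violates BCNF; decompose into {City, ShowTime} and {Price, ScreenNo, Seat, ShowTime}.
{City, ShowTime} has no BCNF violation.
{Price, ScreenNo, Seat, ShowTime} has no BCNF violation.

{City, ShowTime}; {Price, ScreenNo, Seat, ShowTime}; {Price, TheaterID}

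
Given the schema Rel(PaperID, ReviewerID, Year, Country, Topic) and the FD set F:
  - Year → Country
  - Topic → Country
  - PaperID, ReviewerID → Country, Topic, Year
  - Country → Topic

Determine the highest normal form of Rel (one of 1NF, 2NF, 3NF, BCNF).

Candidate key: {PaperID, ReviewerID}. Prime attributes: {PaperID, ReviewerID}.
For Year → Country we have {Year}⁺ = {Country, Topic, Year}; {Year} is not a superkey, so BCNF fails.
Year → Country has non-prime {Country} on the right and a non-superkey on the left, so 3NF fails.
Checking every proper subset of each key, none determines a non-prime attribute — 2NF is satisfied.

2NF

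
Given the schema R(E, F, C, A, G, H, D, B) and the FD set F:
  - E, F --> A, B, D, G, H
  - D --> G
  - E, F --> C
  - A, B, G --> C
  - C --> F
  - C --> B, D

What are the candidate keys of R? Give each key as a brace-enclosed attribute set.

{E} never appears on the right of any FD, so every key must include it.
{C, E}⁺ = {A, B, C, D, E, F, G, H}, which is every attribute, so {C, E} is a candidate key.
{E, F}⁺ = {A, B, C, D, E, F, G, H}, which is every attribute, so {E, F} is a candidate key.
{A, B, D, E}⁺ = {A, B, C, D, E, F, G, H}, which is every attribute, so {A, B, D, E} is a candidate key.
{A, B, E, G}⁺ = {A, B, C, D, E, F, G, H}, which is every attribute, so {A, B, E, G} is a candidate key.
Any other superkey properly contains one of these, so there are no further candidate keys.

{A, B, D, E}, {A, B, E, G}, {C, E}, {E, F}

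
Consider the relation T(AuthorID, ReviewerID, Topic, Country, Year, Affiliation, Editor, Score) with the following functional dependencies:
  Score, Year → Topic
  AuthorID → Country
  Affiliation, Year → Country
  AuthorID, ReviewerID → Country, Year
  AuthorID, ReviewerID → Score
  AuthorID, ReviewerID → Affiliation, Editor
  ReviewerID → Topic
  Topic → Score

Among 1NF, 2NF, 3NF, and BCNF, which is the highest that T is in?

1NF

Candidate key: {AuthorID, ReviewerID}. Prime attributes: {AuthorID, ReviewerID}.
Score, Year → Topic breaks BCNF: {Score, Year}⁺ = {Score, Topic, Year}, so {Score, Year} is not a superkey.
Score, Year → Topic determines the non-prime attribute {Topic} from a non-superkey — 3NF is violated.
{AuthorID} is a proper subset of the key {AuthorID, ReviewerID}, and {AuthorID}⁺ contains the non-prime attribute {Country} — a partial dependency, so 2NF is violated.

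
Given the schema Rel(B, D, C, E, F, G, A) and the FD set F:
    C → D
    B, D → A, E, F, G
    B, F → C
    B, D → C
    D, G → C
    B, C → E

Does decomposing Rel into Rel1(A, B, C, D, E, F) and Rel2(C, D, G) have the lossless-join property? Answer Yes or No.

No

The shared attributes are {C, D} and {C, D}⁺ = {C, D}.
Rel1 ⊄ {C, D} and Rel2 ⊄ {C, D}, so the split is lossy.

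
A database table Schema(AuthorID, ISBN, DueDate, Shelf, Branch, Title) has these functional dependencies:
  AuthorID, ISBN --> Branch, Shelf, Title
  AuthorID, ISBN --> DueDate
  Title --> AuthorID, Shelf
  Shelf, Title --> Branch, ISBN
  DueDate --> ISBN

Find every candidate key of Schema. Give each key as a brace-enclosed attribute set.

{AuthorID, DueDate}, {AuthorID, ISBN}, {Title}

{Title}⁺ = {AuthorID, Branch, DueDate, ISBN, Shelf, Title}, which is every attribute, so {Title} is a candidate key.
{AuthorID, DueDate}⁺ = {AuthorID, Branch, DueDate, ISBN, Shelf, Title}, which is every attribute, so {AuthorID, DueDate} is a candidate key.
{AuthorID, ISBN}⁺ = {AuthorID, Branch, DueDate, ISBN, Shelf, Title}, which is every attribute, so {AuthorID, ISBN} is a candidate key.
Any other superkey properly contains one of these, so there are no further candidate keys.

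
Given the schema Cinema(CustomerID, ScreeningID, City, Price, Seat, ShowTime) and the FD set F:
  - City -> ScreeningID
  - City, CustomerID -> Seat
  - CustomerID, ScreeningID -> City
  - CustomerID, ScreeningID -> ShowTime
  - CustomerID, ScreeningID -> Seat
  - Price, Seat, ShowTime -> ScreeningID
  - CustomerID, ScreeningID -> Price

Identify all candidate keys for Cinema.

{City, CustomerID}, {CustomerID, Price, Seat, ShowTime}, {CustomerID, ScreeningID}

Attributes never on any right-hand side: {CustomerID} — every candidate key must contain it.
{City, CustomerID}⁺ = {City, CustomerID, Price, ScreeningID, Seat, ShowTime}, which is every attribute, so {City, CustomerID} is a candidate key.
{CustomerID, ScreeningID}⁺ = {City, CustomerID, Price, ScreeningID, Seat, ShowTime}, which is every attribute, so {CustomerID, ScreeningID} is a candidate key.
{CustomerID, Price, Seat, ShowTime}⁺ = {City, CustomerID, Price, ScreeningID, Seat, ShowTime}, which is every attribute, so {CustomerID, Price, Seat, ShowTime} is a candidate key.
Any other superkey properly contains one of these, so there are no further candidate keys.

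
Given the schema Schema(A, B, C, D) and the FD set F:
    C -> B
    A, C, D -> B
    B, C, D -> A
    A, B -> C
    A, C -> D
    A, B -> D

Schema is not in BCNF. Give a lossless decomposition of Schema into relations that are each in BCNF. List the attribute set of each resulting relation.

{A, C, D}; {B, C}

Candidate keys of the original relation: {A, B}, {A, C}, {C, D}.
Within {A, B, C, D}: {C}⁺ ∩ {A, B, C, D} = {B, C}, not the whole set, so C -> B violates BCNF; decompose into {B, C} and {A, C, D}.
{B, C} is in BCNF.
{A, C, D} is in BCNF.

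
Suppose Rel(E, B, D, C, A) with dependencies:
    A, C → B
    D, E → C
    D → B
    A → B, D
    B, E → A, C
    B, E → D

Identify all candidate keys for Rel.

Attributes never on any right-hand side: {E} — every candidate key must contain it.
{A, E} is a candidate key since {A, E}⁺ = {A, B, C, D, E} covers every attribute.
{B, E} is a candidate key since {B, E}⁺ = {A, B, C, D, E} covers every attribute.
{D, E} is a candidate key since {D, E}⁺ = {A, B, C, D, E} covers every attribute.
No proper subset of any of these is a key, and no other minimal superkey exists.

{A, E}, {B, E}, {D, E}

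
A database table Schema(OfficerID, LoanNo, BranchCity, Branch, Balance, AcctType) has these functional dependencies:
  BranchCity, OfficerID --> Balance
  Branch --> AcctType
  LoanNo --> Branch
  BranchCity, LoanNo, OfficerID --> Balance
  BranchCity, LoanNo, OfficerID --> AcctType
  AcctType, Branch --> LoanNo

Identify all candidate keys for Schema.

{Branch, BranchCity, OfficerID}, {BranchCity, LoanNo, OfficerID}

Attributes never on any right-hand side: {BranchCity, OfficerID} — every candidate key must contain all of them.
{Branch, BranchCity, OfficerID} is a candidate key since {Branch, BranchCity, OfficerID}⁺ = {AcctType, Balance, Branch, BranchCity, LoanNo, OfficerID} covers every attribute.
{BranchCity, LoanNo, OfficerID} is a candidate key since {BranchCity, LoanNo, OfficerID}⁺ = {AcctType, Balance, Branch, BranchCity, LoanNo, OfficerID} covers every attribute.
Any other superkey properly contains one of these, so there are no further candidate keys.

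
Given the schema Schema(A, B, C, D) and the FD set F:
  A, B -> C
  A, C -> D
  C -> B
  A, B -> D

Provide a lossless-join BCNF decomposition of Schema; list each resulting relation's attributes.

Candidate keys of the original relation: {A, B}, {A, C}.
{A, B, C, D}: {C} determines {B, C} here but is not a superkey — split on C -> B, giving {B, C} and {A, C, D}.
{B, C} has no BCNF violation.
{A, C, D} has no BCNF violation.

{A, C, D}; {B, C}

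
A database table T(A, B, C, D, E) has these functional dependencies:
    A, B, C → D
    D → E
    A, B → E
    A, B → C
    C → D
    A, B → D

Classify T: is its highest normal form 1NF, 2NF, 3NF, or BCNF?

2NF

Candidate key: {A, B}. Prime attributes: {A, B}.
D → E breaks BCNF: {D}⁺ = {D, E}, so {D} is not a superkey.
D → E determines the non-prime attribute {E} from a non-superkey — 3NF is violated.
Checking every proper subset of each key, none determines a non-prime attribute — 2NF is satisfied.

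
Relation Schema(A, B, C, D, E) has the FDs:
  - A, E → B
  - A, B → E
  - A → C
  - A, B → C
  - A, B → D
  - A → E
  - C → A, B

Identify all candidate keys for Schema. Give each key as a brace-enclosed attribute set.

{A}, {C}

{A} is a candidate key since {A}⁺ = {A, B, C, D, E} covers every attribute.
{C} is a candidate key since {C}⁺ = {A, B, C, D, E} covers every attribute.
No proper subset of any of these is a key, and no other minimal superkey exists.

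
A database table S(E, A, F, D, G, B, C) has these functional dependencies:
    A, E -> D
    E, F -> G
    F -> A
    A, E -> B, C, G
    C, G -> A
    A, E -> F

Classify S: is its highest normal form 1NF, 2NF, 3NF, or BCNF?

Candidate keys: {A, E}, {C, E, G}, {E, F}. Prime attributes: {A, C, E, F, G}.
F -> A: {F}⁺ = {A, F}, which is not all of the attributes, so the left side is not a superkey — BCNF is violated.
Since {A} ⊆ prime attributes and every other non-superkey FD also has a prime right side, the schema is in 3NF.

3NF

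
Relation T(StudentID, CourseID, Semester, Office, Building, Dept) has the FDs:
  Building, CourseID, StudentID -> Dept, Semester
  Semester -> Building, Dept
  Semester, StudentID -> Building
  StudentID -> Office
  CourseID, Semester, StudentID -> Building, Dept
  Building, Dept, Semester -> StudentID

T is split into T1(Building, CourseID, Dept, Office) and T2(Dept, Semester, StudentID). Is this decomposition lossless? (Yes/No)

The shared attributes are {Dept} and {Dept}⁺ = {Dept}.
Neither T1 nor T2 is contained in that closure, so the decomposition is lossy.

No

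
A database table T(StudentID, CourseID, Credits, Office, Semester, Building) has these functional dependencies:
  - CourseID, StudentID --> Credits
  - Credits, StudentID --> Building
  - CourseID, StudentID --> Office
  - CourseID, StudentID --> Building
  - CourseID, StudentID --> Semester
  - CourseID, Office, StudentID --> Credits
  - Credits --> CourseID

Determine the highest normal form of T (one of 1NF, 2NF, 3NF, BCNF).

3NF

Candidate keys: {CourseID, StudentID}, {Credits, StudentID}. Prime attributes: {CourseID, Credits, StudentID}.
Credits --> CourseID breaks BCNF: {Credits}⁺ = {CourseID, Credits}, so {Credits} is not a superkey.
But every attribute on its right side ({CourseID}) is prime, and the same holds for every other non-superkey FD, so 3NF still holds.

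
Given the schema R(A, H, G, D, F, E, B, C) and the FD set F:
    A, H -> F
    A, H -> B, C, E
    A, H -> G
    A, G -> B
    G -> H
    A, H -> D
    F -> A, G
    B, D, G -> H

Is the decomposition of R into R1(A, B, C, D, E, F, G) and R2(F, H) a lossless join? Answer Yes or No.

Yes

R1 ∩ R2 = {F}; its closure under F is {A, B, C, D, E, F, G, H}.
Since R1 ⊆ {A, B, C, D, E, F, G, H}, the intersection is a superkey of R1; the decomposition is lossless.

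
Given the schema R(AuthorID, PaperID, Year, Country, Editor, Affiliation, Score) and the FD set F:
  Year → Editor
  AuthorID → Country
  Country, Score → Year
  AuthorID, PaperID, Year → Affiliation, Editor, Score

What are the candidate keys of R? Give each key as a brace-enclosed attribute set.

Attributes never on any right-hand side: {AuthorID, PaperID} — every candidate key must contain all of them.
{AuthorID, PaperID, Score}⁺ = {Affiliation, AuthorID, Country, Editor, PaperID, Score, Year}, which is every attribute, so {AuthorID, PaperID, Score} is a candidate key.
{AuthorID, PaperID, Year}⁺ = {Affiliation, AuthorID, Country, Editor, PaperID, Score, Year}, which is every attribute, so {AuthorID, PaperID, Year} is a candidate key.
These are minimal and exhaustive — every other superkey contains one of them.

{AuthorID, PaperID, Score}, {AuthorID, PaperID, Year}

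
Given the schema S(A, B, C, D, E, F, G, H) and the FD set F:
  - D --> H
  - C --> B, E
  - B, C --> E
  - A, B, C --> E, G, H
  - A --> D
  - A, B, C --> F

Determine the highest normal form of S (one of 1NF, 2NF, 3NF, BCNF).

Candidate key: {A, C}. Prime attributes: {A, C}.
D --> H: {D}⁺ = {D, H}, which is not all of the attributes, so the left side is not a superkey — BCNF is violated.
D --> H determines the non-prime attribute {H} from a non-superkey — 3NF is violated.
{A} is a proper subset of the key {A, C}, and {A}⁺ contains the non-prime attributes {D, H} — a partial dependency, so 2NF is violated.

1NF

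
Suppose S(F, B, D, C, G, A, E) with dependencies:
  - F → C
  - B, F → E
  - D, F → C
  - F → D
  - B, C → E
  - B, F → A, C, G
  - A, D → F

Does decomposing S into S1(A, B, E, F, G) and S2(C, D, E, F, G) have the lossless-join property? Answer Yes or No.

Yes

The shared attributes are {E, F, G} and {E, F, G}⁺ = {C, D, E, F, G}.
Since S2 ⊆ {C, D, E, F, G}, the intersection is a superkey of S2; the decomposition is lossless.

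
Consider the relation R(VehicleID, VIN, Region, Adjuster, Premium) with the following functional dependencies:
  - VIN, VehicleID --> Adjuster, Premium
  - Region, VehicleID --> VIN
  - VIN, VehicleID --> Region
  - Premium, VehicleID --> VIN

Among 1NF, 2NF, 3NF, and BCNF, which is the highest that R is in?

Candidate keys: {Premium, VehicleID}, {Region, VehicleID}, {VIN, VehicleID}. Prime attributes: {Premium, Region, VIN, VehicleID}.
Each dependency's left side is a superkey — BCNF holds.

BCNF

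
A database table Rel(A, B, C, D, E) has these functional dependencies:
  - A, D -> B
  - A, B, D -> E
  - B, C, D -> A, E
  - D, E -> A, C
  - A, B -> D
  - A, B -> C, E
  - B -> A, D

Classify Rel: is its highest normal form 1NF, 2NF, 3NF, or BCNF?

Candidate keys: {A, D}, {B}, {D, E}. Prime attributes: {A, B, D, E}.
Each dependency's left side is a superkey — BCNF holds.

BCNF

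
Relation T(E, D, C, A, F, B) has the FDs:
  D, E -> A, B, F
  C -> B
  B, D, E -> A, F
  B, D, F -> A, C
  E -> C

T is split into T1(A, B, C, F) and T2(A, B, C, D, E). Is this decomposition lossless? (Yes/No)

Common attributes: {A, B, C}; their closure is {A, B, C}.
The closure covers neither T1 nor T2 entirely; the join is not lossless.

No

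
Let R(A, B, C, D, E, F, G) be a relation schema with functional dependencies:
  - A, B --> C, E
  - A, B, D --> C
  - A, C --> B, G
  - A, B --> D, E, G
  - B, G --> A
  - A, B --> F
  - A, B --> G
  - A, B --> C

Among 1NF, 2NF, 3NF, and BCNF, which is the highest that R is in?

Candidate keys: {A, B}, {A, C}, {B, G}. Prime attributes: {A, B, C, G}.
Each dependency's left side is a superkey — BCNF holds.

BCNF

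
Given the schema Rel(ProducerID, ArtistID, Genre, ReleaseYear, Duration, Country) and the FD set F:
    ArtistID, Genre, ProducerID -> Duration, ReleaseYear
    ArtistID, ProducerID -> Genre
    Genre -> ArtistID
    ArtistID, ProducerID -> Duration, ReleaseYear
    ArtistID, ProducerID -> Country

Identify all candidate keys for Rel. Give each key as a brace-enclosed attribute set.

No FD produces {ProducerID}, so it must be in every candidate key.
{ArtistID, ProducerID}⁺ = {ArtistID, Country, Duration, Genre, ProducerID, ReleaseYear}, which is every attribute, so {ArtistID, ProducerID} is a candidate key.
{Genre, ProducerID}⁺ = {ArtistID, Country, Duration, Genre, ProducerID, ReleaseYear}, which is every attribute, so {Genre, ProducerID} is a candidate key.
No proper subset of any of these is a key, and no other minimal superkey exists.

{ArtistID, ProducerID}, {Genre, ProducerID}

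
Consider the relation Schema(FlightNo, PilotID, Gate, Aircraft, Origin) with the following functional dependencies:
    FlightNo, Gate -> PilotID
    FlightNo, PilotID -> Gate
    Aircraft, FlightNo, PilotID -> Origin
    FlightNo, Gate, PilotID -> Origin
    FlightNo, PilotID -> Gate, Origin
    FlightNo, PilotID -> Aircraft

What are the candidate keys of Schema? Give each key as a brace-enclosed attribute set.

{FlightNo, Gate}, {FlightNo, PilotID}

{FlightNo} never appears on the right of any FD, so every key must include it.
{FlightNo, Gate}⁺ = {Aircraft, FlightNo, Gate, Origin, PilotID}, which is every attribute, so {FlightNo, Gate} is a candidate key.
{FlightNo, PilotID}⁺ = {Aircraft, FlightNo, Gate, Origin, PilotID}, which is every attribute, so {FlightNo, PilotID} is a candidate key.
These are minimal and exhaustive — every other superkey contains one of them.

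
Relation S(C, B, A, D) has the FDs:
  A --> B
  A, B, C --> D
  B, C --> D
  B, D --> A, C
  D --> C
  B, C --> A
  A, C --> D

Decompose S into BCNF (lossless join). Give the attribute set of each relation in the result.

{A, B}; {A, D}; {C, D}

Candidate keys of the original relation: {A, C}, {A, D}, {B, C}, {B, D}.
In {A, B, C, D}, {A} is not a superkey ({A}⁺ restricted to this set is {A, B}), so split on A --> B into {A, B} and {A, C, D}.
{A, B} has no BCNF violation.
In {A, C, D}, {D} is not a superkey ({D}⁺ restricted to this set is {C, D}), so split on D --> C into {C, D} and {A, D}.
{C, D} has no BCNF violation.
{A, D} has no BCNF violation.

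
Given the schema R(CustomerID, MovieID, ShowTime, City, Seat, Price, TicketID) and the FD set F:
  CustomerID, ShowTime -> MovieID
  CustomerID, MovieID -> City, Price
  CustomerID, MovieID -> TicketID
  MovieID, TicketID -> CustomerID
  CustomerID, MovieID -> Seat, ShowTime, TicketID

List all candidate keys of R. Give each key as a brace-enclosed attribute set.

{CustomerID, MovieID}, {CustomerID, ShowTime}, {MovieID, TicketID}

{CustomerID, MovieID}⁺ = {City, CustomerID, MovieID, Price, Seat, ShowTime, TicketID} — all of the relation — so {CustomerID, MovieID} is a candidate key.
{CustomerID, ShowTime}⁺ = {City, CustomerID, MovieID, Price, Seat, ShowTime, TicketID} — all of the relation — so {CustomerID, ShowTime} is a candidate key.
{MovieID, TicketID}⁺ = {City, CustomerID, MovieID, Price, Seat, ShowTime, TicketID} — all of the relation — so {MovieID, TicketID} is a candidate key.
These are minimal and exhaustive — every other superkey contains one of them.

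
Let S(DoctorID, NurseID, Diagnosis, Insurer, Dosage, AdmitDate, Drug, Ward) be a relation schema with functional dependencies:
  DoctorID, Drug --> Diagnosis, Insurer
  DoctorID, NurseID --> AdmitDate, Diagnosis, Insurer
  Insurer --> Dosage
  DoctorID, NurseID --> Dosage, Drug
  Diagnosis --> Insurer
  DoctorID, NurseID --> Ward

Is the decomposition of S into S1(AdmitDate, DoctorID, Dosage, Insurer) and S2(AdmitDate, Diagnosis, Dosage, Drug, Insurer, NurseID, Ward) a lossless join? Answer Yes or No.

No

S1 ∩ S2 = {AdmitDate, Dosage, Insurer}; its closure under F is {AdmitDate, Dosage, Insurer}.
Neither S1 nor S2 is contained in that closure, so the decomposition is lossy.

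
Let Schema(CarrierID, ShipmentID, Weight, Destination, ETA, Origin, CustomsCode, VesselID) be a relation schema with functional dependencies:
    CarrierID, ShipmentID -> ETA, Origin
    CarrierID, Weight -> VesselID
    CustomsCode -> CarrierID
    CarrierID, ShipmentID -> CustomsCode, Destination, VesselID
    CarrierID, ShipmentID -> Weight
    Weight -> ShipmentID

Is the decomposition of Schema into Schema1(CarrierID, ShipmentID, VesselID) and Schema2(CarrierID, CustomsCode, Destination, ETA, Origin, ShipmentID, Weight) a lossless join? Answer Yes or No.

Common attributes: {CarrierID, ShipmentID}; their closure is {CarrierID, CustomsCode, Destination, ETA, Origin, ShipmentID, VesselID, Weight}.
Schema1 is contained in that closure, so Schema1 ∩ Schema2 -> Schema1 holds and the join is lossless.

Yes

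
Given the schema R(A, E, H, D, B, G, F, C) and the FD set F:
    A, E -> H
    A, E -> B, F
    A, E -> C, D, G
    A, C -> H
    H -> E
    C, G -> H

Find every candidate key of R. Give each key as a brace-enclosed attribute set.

{A} never appears on the right of any FD, so every key must include it.
{A, C} is a candidate key since {A, C}⁺ = {A, B, C, D, E, F, G, H} covers every attribute.
{A, E} is a candidate key since {A, E}⁺ = {A, B, C, D, E, F, G, H} covers every attribute.
{A, H} is a candidate key since {A, H}⁺ = {A, B, C, D, E, F, G, H} covers every attribute.
These are minimal and exhaustive — every other superkey contains one of them.

{A, C}, {A, E}, {A, H}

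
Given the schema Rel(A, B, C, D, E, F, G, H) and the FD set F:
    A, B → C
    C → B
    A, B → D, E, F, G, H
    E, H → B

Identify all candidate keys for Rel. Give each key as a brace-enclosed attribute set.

No FD produces {A}, so it must be in every candidate key.
{A, B}⁺ = {A, B, C, D, E, F, G, H}, which is every attribute, so {A, B} is a candidate key.
{A, C}⁺ = {A, B, C, D, E, F, G, H}, which is every attribute, so {A, C} is a candidate key.
{A, E, H}⁺ = {A, B, C, D, E, F, G, H}, which is every attribute, so {A, E, H} is a candidate key.
No proper subset of any of these is a key, and no other minimal superkey exists.

{A, B}, {A, C}, {A, E, H}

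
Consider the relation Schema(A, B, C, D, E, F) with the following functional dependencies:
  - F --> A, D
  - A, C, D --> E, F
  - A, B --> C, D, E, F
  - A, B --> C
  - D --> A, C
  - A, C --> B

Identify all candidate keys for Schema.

{D}⁺ = {A, B, C, D, E, F} — all of the relation — so {D} is a candidate key.
{F}⁺ = {A, B, C, D, E, F} — all of the relation — so {F} is a candidate key.
{A, B}⁺ = {A, B, C, D, E, F} — all of the relation — so {A, B} is a candidate key.
{A, C}⁺ = {A, B, C, D, E, F} — all of the relation — so {A, C} is a candidate key.
These are minimal and exhaustive — every other superkey contains one of them.

{A, B}, {A, C}, {D}, {F}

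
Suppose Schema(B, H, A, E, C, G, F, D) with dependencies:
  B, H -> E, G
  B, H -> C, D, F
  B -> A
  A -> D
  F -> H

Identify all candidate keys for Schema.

{B, F}, {B, H}

No FD produces {B}, so it must be in every candidate key.
Closure of {B, F} is {A, B, C, D, E, F, G, H}, the whole schema; {B, F} is a candidate key.
Closure of {B, H} is {A, B, C, D, E, F, G, H}, the whole schema; {B, H} is a candidate key.
Any other superkey properly contains one of these, so there are no further candidate keys.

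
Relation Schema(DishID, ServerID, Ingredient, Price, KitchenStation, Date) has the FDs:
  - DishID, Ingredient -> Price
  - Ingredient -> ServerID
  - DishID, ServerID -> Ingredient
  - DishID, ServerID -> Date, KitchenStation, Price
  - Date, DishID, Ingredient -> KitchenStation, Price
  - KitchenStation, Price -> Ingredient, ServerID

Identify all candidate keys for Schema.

{DishID, Ingredient}, {DishID, KitchenStation, Price}, {DishID, ServerID}

{DishID} never appears on the right of any FD, so every key must include it.
{DishID, Ingredient} is a candidate key since {DishID, Ingredient}⁺ = {Date, DishID, Ingredient, KitchenStation, Price, ServerID} covers every attribute.
{DishID, ServerID} is a candidate key since {DishID, ServerID}⁺ = {Date, DishID, Ingredient, KitchenStation, Price, ServerID} covers every attribute.
{DishID, KitchenStation, Price} is a candidate key since {DishID, KitchenStation, Price}⁺ = {Date, DishID, Ingredient, KitchenStation, Price, ServerID} covers every attribute.
No proper subset of any of these is a key, and no other minimal superkey exists.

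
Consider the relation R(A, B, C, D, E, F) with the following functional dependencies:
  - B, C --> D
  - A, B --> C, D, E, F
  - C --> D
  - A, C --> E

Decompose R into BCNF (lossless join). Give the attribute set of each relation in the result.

Candidate key of the original relation: {A, B}.
{A, B, C, D, E, F}: {B, C} determines {B, C, D} here but is not a superkey — split on B, C --> D, giving {B, C, D} and {A, B, C, E, F}.
{B, C, D}: {C} determines {C, D} here but is not a superkey — split on C --> D, giving {C, D} and {B, C}.
{C, D} is in BCNF.
{B, C} is in BCNF.
{A, B, C, E, F}: {A, C} determines {A, C, E} here but is not a superkey — split on A, C --> E, giving {A, C, E} and {A, B, C, F}.
{A, C, E} is in BCNF.
{A, B, C, F} is in BCNF.

{A, B, C, F}; {A, C, E}; {C, D}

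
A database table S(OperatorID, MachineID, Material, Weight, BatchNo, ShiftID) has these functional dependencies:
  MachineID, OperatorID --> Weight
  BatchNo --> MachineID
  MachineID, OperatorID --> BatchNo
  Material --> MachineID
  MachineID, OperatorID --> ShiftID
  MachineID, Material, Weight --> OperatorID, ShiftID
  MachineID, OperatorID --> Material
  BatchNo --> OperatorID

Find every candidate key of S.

{BatchNo}, {MachineID, OperatorID}, {Material, OperatorID}, {Material, Weight}

{BatchNo} is a candidate key since {BatchNo}⁺ = {BatchNo, MachineID, Material, OperatorID, ShiftID, Weight} covers every attribute.
{MachineID, OperatorID} is a candidate key since {MachineID, OperatorID}⁺ = {BatchNo, MachineID, Material, OperatorID, ShiftID, Weight} covers every attribute.
{Material, OperatorID} is a candidate key since {Material, OperatorID}⁺ = {BatchNo, MachineID, Material, OperatorID, ShiftID, Weight} covers every attribute.
{Material, Weight} is a candidate key since {Material, Weight}⁺ = {BatchNo, MachineID, Material, OperatorID, ShiftID, Weight} covers every attribute.
No proper subset of any of these is a key, and no other minimal superkey exists.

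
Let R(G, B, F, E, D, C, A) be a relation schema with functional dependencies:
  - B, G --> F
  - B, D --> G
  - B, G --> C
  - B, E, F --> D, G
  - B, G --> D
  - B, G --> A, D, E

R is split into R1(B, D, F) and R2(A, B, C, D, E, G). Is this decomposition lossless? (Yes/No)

Yes

The shared attributes are {B, D} and {B, D}⁺ = {A, B, C, D, E, F, G}.
R1 is contained in that closure, so R1 ∩ R2 --> R1 holds and the join is lossless.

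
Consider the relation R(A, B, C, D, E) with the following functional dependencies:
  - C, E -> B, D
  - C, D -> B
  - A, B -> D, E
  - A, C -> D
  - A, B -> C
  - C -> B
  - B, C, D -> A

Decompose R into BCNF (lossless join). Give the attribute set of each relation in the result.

{A, C, D, E}; {B, C}

Candidate keys of the original relation: {A, B}, {A, C}, {C, D}, {C, E}.
{A, B, C, D, E}: {C} determines {B, C} here but is not a superkey — split on C -> B, giving {B, C} and {A, C, D, E}.
{B, C} is in BCNF.
{A, C, D, E} is in BCNF.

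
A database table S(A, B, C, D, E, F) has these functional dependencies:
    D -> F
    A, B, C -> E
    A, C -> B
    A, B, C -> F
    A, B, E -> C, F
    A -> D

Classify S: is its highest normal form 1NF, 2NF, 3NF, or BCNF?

Candidate keys: {A, B, E}, {A, C}. Prime attributes: {A, B, C, E}.
D -> F breaks BCNF: {D}⁺ = {D, F}, so {D} is not a superkey.
D -> F determines the non-prime attribute {F} from a non-superkey — 3NF is violated.
Since {A} ⊂ {A, C} and {A}⁺ ⊇ {D, F} with {D, F} non-prime, there is a partial dependency; 2NF fails.

1NF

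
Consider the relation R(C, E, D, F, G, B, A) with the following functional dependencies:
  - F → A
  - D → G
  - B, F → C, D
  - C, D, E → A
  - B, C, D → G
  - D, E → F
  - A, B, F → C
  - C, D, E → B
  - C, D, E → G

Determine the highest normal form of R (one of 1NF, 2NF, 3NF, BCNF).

Candidate keys: {B, D, E}, {B, E, F}, {C, D, E}. Prime attributes: {B, C, D, E, F}.
For F → A we have {F}⁺ = {A, F}; {F} is not a superkey, so BCNF fails.
Because {A} is non-prime and the left side of F → A is not a superkey, the relation is not in 3NF.
The proper key subset {D} of {B, D, E} determines non-prime {G}, so the relation is not even in 2NF.

1NF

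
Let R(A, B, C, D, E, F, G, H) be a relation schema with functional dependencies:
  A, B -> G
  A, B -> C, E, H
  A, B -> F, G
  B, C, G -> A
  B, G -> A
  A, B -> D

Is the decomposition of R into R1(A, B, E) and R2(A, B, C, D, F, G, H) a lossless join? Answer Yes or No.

Yes

The shared attributes are {A, B} and {A, B}⁺ = {A, B, C, D, E, F, G, H}.
This includes all of R1, so the common attributes are a superkey of R1 — the join is lossless.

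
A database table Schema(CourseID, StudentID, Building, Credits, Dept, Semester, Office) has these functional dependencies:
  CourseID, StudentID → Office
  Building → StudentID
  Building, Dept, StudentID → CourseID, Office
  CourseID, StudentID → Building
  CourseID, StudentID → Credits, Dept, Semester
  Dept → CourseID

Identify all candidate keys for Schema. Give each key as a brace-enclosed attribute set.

{Building, CourseID}⁺ = {Building, CourseID, Credits, Dept, Office, Semester, StudentID}, which is every attribute, so {Building, CourseID} is a candidate key.
{Building, Dept}⁺ = {Building, CourseID, Credits, Dept, Office, Semester, StudentID}, which is every attribute, so {Building, Dept} is a candidate key.
{CourseID, StudentID}⁺ = {Building, CourseID, Credits, Dept, Office, Semester, StudentID}, which is every attribute, so {CourseID, StudentID} is a candidate key.
{Dept, StudentID}⁺ = {Building, CourseID, Credits, Dept, Office, Semester, StudentID}, which is every attribute, so {Dept, StudentID} is a candidate key.
No proper subset of any of these is a key, and no other minimal superkey exists.

{Building, CourseID}, {Building, Dept}, {CourseID, StudentID}, {Dept, StudentID}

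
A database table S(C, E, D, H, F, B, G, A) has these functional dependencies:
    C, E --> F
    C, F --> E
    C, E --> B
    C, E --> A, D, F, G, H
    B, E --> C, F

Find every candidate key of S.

{B, E}, {C, E}, {C, F}

{B, E}⁺ = {A, B, C, D, E, F, G, H} — all of the relation — so {B, E} is a candidate key.
{C, E}⁺ = {A, B, C, D, E, F, G, H} — all of the relation — so {C, E} is a candidate key.
{C, F}⁺ = {A, B, C, D, E, F, G, H} — all of the relation — so {C, F} is a candidate key.
These are minimal and exhaustive — every other superkey contains one of them.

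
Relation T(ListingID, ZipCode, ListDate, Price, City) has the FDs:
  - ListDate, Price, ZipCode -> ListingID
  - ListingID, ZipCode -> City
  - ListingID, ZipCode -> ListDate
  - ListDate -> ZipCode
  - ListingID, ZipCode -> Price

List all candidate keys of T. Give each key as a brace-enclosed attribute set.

{ListDate, ListingID}, {ListDate, Price}, {ListingID, ZipCode}

{ListDate, ListingID}⁺ = {City, ListDate, ListingID, Price, ZipCode}, which is every attribute, so {ListDate, ListingID} is a candidate key.
{ListDate, Price}⁺ = {City, ListDate, ListingID, Price, ZipCode}, which is every attribute, so {ListDate, Price} is a candidate key.
{ListingID, ZipCode}⁺ = {City, ListDate, ListingID, Price, ZipCode}, which is every attribute, so {ListingID, ZipCode} is a candidate key.
Any other superkey properly contains one of these, so there are no further candidate keys.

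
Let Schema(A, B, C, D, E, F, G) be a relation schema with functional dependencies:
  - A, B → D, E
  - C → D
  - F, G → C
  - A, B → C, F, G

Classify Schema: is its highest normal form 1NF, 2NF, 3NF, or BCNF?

2NF

Candidate key: {A, B}. Prime attributes: {A, B}.
C → D breaks BCNF: {C}⁺ = {C, D}, so {C} is not a superkey.
Because {D} is non-prime and the left side of C → D is not a superkey, the relation is not in 3NF.
Checking every proper subset of each key, none determines a non-prime attribute — 2NF is satisfied.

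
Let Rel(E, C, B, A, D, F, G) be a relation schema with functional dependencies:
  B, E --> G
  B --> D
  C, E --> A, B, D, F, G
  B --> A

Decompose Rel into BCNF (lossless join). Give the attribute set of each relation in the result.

{A, B, D}; {B, C, E, F}; {B, E, G}

Candidate key of the original relation: {C, E}.
{A, B, C, D, E, F, G}: {B, E} determines {A, B, D, E, G} here but is not a superkey — split on B, E --> A, D, G, giving {A, B, D, E, G} and {B, C, E, F}.
{A, B, D, E, G}: {B} determines {A, B, D} here but is not a superkey — split on B --> A, D, giving {A, B, D} and {B, E, G}.
{A, B, D}: every determinant is a superkey — BCNF.
{B, E, G}: every determinant is a superkey — BCNF.
{B, C, E, F}: every determinant is a superkey — BCNF.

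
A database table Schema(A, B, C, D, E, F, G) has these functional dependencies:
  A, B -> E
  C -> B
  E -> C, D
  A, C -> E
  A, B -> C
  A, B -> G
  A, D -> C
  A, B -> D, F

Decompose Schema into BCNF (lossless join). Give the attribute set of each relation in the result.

{A, E, F, G}; {B, C}; {C, D, E}

Candidate keys of the original relation: {A, B}, {A, C}, {A, D}, {A, E}.
{A, B, C, D, E, F, G}: {C} determines {B, C} here but is not a superkey — split on C -> B, giving {B, C} and {A, C, D, E, F, G}.
{B, C} has no BCNF violation.
{A, C, D, E, F, G}: {E} determines {C, D, E} here but is not a superkey — split on E -> C, D, giving {C, D, E} and {A, E, F, G}.
{C, D, E} has no BCNF violation.
{A, E, F, G} has no BCNF violation.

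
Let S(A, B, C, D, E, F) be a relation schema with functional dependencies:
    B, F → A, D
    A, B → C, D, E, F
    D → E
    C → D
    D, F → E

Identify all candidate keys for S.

Attributes never on any right-hand side: {B} — every candidate key must contain it.
Closure of {A, B} is {A, B, C, D, E, F}, the whole schema; {A, B} is a candidate key.
Closure of {B, F} is {A, B, C, D, E, F}, the whole schema; {B, F} is a candidate key.
No proper subset of any of these is a key, and no other minimal superkey exists.

{A, B}, {B, F}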